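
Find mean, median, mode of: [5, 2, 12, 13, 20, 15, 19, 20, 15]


Sorted: [2, 5, 12, 13, 15, 15, 19, 20, 20]
Mean = 121/9
Median = 15
Freq: {5: 1, 2: 1, 12: 1, 13: 1, 20: 2, 15: 2, 19: 1}
Mode: [15, 20]

Mean=121/9, Median=15, Mode=[15, 20]


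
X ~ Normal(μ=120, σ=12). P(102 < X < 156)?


z₁=(102-120)/12=-1.5, z₂=(156-120)/12=3.0
P = Φ(3.0) - Φ(-1.5) = 0.998650 - 0.066807 = 0.931843 ≈ 0.9318

P(102 < X < 156) ≈ 0.9318


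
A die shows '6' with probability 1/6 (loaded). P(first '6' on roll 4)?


Geometric: P(X=4) = (1-p)^(k-1)×p = (5/6)^3×1/6 = 125/1296

P(X=4) = 125/1296 ≈ 9.65%


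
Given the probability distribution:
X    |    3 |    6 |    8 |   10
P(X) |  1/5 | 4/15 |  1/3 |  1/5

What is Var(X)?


E[X] = 103/15
E[X²] = 791/15
Var(X) = E[X²] - (E[X])² = 791/15 - 10609/225 = 1256/225

Var(X) = 1256/225 ≈ 5.5822


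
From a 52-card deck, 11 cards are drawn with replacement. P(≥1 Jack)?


P(not a Jack) = 48/52 = 12/13
P(none in 11 draws) = (12/13)^11 = 743008370688/1792160394037
P(≥1 Jack) = 1 - 743008370688/1792160394037 = 1049152023349/1792160394037

P = 1049152023349/1792160394037 ≈ 58.54%


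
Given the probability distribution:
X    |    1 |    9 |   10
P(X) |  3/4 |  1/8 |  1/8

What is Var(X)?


E[X] = 25/8
E[X²] = 187/8
Var(X) = E[X²] - (E[X])² = 187/8 - 625/64 = 871/64

Var(X) = 871/64 ≈ 13.6094


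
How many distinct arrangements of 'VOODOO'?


Letters: 6, freq: {'V': 1, 'O': 4, 'D': 1}
6!/(1!×4!×1!) = 720/24 = 30

30


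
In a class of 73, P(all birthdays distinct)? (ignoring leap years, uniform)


P(all different) = Π(365-i)/365 for i=0..72
= (365/365)×(364/365)×...×(293/365)
= 0.000439

P ≈ 0.0004 ≈ 0.04%


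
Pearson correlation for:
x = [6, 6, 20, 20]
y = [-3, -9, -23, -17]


n=4, Σx=52, Σy=-52, Σxy=-872, Σx²=872, Σy²=908
r = (4×(-872) - 52×(-52))/√((4×872 - 52²)(4×908 - (-52)²))
= -784/√(784×928) = -784/√727552 ≈ -784/852.9666 ≈ -0.9191

r ≈ -0.9191


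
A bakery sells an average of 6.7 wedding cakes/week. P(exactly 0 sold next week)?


Poisson(λ=6.7): P(X=0) = e^(-λ)×λ^k/k!
= e^(-6.7) × 6.7^0 / 0!
≈ 0.001230911903 × 1 / 1 ≈ 0.001231

P(X=0) ≈ 0.001231 ≈ 0.12%


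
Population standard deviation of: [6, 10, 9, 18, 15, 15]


Mean = 73/6
  (6-73/6)²=1369/36
  (10-73/6)²=169/36
  (9-73/6)²=361/36
  (18-73/6)²=1225/36
  (15-73/6)²=289/36
  (15-73/6)²=289/36
Σ(x-μ)² = 617/6
σ² = (617/6)/6 = 617/36

σ = √(617/36) ≈ 4.1399


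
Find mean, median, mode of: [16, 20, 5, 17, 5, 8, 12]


Sorted: [5, 5, 8, 12, 16, 17, 20]
Mean = 83/7
Median = 12
Freq: {16: 1, 20: 1, 5: 2, 17: 1, 8: 1, 12: 1}
Mode: [5]

Mean=83/7, Median=12, Mode=5


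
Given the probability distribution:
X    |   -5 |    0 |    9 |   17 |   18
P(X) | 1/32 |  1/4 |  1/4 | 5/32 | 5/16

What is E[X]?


E[X] = Σ x·P(X=x)
= (-5)×(1/32) + (0)×(1/4) + (9)×(1/4) + (17)×(5/32) + (18)×(5/16)
= 83/8

E[X] = 83/8


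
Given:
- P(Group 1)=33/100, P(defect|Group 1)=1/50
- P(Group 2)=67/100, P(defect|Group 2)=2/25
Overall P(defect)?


P(B) = Σ P(B|Aᵢ)×P(Aᵢ)
  1/50×33/100 = 33/5000
  2/25×67/100 = 67/1250
Sum = 301/5000

P(defect) = 301/5000 ≈ 6.02%


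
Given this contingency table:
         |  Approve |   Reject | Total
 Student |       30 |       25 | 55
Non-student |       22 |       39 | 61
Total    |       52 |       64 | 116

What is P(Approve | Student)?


P(Approve | Student) = 30/(30+25) = 30/55 = 6/11

P(Approve|Student) = 6/11 ≈ 54.55%


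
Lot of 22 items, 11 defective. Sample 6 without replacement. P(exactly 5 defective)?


Hypergeometric: C(11,5)×C(11,1)/C(22,6)
= 462×11/74613 = 22/323

P(X=5) = 22/323 ≈ 6.81%


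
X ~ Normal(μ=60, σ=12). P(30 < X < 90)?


z₁=(30-60)/12=-2.5, z₂=(90-60)/12=2.5
P = Φ(2.5) - Φ(-2.5) = 0.993790 - 0.006210 = 0.987580 ≈ 0.9876

P(30 < X < 90) ≈ 0.9876


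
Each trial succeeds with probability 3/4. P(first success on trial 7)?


Geometric: P(X=7) = (1-p)^(k-1)×p = (1/4)^6×3/4 = 3/16384

P(X=7) = 3/16384 ≈ 0.02%


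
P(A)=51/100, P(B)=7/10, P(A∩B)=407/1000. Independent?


P(A)×P(B) = 357/1000
P(A∩B) = 407/1000
Not equal → NOT independent

No, not independent


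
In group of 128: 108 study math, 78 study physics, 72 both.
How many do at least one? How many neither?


|A∪B| = 108+78-72 = 114
Neither = 128-114 = 14

At least one: 114; Neither: 14


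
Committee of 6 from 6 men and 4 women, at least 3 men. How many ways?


Count by #men:
  3M,3W: C(6,3)×C(4,3)=80
  4M,2W: C(6,4)×C(4,2)=90
  5M,1W: C(6,5)×C(4,1)=24
  6M,0W: C(6,6)×C(4,0)=1
Total = 195

195


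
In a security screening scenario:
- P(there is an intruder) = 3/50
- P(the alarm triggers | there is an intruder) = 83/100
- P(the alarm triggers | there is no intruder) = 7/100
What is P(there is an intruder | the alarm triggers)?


Using Bayes' theorem:
P(A|B) = P(B|A)·P(A) / P(B)

P(the alarm triggers) = 83/100 × 3/50 + 7/100 × 47/50
= 249/5000 + 329/5000 = 289/2500

P(there is an intruder|the alarm triggers) = (249/5000) / (289/2500) = 249/578

P(there is an intruder|the alarm triggers) = 249/578 ≈ 43.08%


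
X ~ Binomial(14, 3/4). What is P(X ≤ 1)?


P(X ≤ 1) = Σ P(X=i) for i=0..1
P(X=0) = 1/268435456
P(X=1) = 21/134217728
Sum = 43/268435456

P(X ≤ 1) = 43/268435456 ≈ 0.00%


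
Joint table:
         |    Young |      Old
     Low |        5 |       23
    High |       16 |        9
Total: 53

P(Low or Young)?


P(Low∨Young) = P(Low) + P(Young) - P(Low∧Young)
= (28 + 21 - 5)/53 = 44/53

P = 44/53 ≈ 83.02%


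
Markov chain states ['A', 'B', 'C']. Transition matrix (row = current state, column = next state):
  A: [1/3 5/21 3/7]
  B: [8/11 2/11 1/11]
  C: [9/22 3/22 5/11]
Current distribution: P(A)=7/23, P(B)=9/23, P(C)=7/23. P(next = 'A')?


P(next=A) = Σᵢ P(now=i)×P(i→A)
= 7/23×1/3 + 9/23×8/11 + 7/23×9/22
= 7/69 + 72/253 + 63/506 = 775/1518

P = 775/1518 ≈ 0.5105


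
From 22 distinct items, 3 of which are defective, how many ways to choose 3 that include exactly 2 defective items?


Choose 2 of the 3 defective items and 1 of the other 19 items:
C(3,2)×C(19,1) = 3×19 = 57

57


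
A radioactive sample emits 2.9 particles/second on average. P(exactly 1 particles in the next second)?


Poisson(λ=2.9): P(X=1) = e^(-λ)×λ^k/k!
= e^(-2.9) × 2.9^1 / 1!
≈ 0.05502322006 × 2.9 / 1 ≈ 0.159567

P(X=1) ≈ 0.159567 ≈ 15.96%


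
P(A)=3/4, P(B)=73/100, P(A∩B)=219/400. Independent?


P(A)×P(B) = 219/400
P(A∩B) = 219/400
Equal ✓ → Independent

Yes, independent


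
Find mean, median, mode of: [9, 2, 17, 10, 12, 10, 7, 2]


Sorted: [2, 2, 7, 9, 10, 10, 12, 17]
Mean = 69/8
Median = 19/2
Freq: {9: 1, 2: 2, 17: 1, 10: 2, 12: 1, 7: 1}
Mode: [2, 10]

Mean=69/8, Median=19/2, Mode=[2, 10]


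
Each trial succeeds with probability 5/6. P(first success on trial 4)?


Geometric: P(X=4) = (1-p)^(k-1)×p = (1/6)^3×5/6 = 5/1296

P(X=4) = 5/1296 ≈ 0.39%


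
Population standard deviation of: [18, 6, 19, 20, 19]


Mean = 82/5
  (18-82/5)²=64/25
  (6-82/5)²=2704/25
  (19-82/5)²=169/25
  (20-82/5)²=324/25
  (19-82/5)²=169/25
Σ(x-μ)² = 686/5
σ² = (686/5)/5 = 686/25

σ = √(686/25) ≈ 5.2383


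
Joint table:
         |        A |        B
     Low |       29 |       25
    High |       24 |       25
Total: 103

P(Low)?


P(Low) = (29+25)/103 = 54/103

P(Low) = 54/103 ≈ 52.43%


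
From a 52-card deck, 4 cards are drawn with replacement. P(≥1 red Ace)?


P(not a red Ace) = 50/52 = 25/26
P(none in 4 draws) = (25/26)^4 = 390625/456976
P(≥1 red Ace) = 1 - 390625/456976 = 66351/456976

P = 66351/456976 ≈ 14.52%


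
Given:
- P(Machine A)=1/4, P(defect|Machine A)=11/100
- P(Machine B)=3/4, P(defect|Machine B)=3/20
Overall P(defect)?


P(B) = Σ P(B|Aᵢ)×P(Aᵢ)
  11/100×1/4 = 11/400
  3/20×3/4 = 9/80
Sum = 7/50

P(defect) = 7/50 ≈ 14.00%


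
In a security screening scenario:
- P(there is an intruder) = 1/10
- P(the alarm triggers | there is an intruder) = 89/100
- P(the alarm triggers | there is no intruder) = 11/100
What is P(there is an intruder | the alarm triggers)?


Using Bayes' theorem:
P(A|B) = P(B|A)·P(A) / P(B)

P(the alarm triggers) = 89/100 × 1/10 + 11/100 × 9/10
= 89/1000 + 99/1000 = 47/250

P(there is an intruder|the alarm triggers) = (89/1000) / (47/250) = 89/188

P(there is an intruder|the alarm triggers) = 89/188 ≈ 47.34%


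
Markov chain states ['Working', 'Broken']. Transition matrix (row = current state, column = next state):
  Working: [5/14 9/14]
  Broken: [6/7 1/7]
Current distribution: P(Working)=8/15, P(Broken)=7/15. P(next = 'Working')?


P(next=Working) = Σᵢ P(now=i)×P(i→Working)
= 8/15×5/14 + 7/15×6/7
= 4/21 + 2/5 = 62/105

P = 62/105 ≈ 0.5905


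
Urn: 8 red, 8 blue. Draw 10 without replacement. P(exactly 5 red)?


Hypergeometric: C(8,5)×C(8,5)/C(16,10)
= 56×56/8008 = 56/143

P(X=5) = 56/143 ≈ 39.16%


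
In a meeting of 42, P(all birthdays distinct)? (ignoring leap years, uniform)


P(all different) = Π(365-i)/365 for i=0..41
= (365/365)×(364/365)×...×(324/365)
= 0.085970

P ≈ 0.0860 ≈ 8.60%


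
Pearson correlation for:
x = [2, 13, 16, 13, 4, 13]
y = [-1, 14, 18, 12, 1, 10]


n=6, Σx=61, Σy=54, Σxy=758, Σx²=783, Σy²=766
r = (6×758 - 61×54)/√((6×783 - 61²)(6×766 - 54²))
= 1254/√(977×1680) = 1254/√1641360 ≈ 1254/1281.1557 ≈ 0.9788

r ≈ 0.9788


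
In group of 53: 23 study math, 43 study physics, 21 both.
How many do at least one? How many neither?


|A∪B| = 23+43-21 = 45
Neither = 53-45 = 8

At least one: 45; Neither: 8


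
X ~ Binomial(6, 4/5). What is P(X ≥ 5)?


P(X ≥ 5) = Σ P(X=i) for i=5..6
P(X=5) = 6144/15625
P(X=6) = 4096/15625
Sum = 2048/3125

P(X ≥ 5) = 2048/3125 ≈ 65.54%


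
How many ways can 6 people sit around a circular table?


Circular arrangements of 6 distinct objects: fix one position to break rotational symmetry.
(n-1)! = 5! = 120

120


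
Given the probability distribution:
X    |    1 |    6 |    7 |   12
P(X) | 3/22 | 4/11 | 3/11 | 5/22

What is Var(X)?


E[X] = 153/22
E[X²] = 1305/22
Var(X) = E[X²] - (E[X])² = 1305/22 - 23409/484 = 5301/484

Var(X) = 5301/484 ≈ 10.9525


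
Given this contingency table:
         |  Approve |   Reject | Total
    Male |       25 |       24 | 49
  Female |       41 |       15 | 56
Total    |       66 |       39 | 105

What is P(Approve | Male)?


P(Approve | Male) = 25/(25+24) = 25/49

P(Approve|Male) = 25/49 ≈ 51.02%


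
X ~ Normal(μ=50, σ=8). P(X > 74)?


z = (74-50)/8 = 3.0
P(X > 74) = 1 - P(Z ≤ 3.0) = 1 - 0.9987 = 0.0013

P(X > 74) ≈ 0.0013


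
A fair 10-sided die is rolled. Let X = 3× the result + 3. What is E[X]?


E[die] = (1+10)/2 = 11/2
E[X] = 3×11/2 + 3 = 39/2

E[X] = 39/2


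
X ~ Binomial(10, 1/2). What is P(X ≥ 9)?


P(X ≥ 9) = Σ P(X=i) for i=9..10
P(X=9) = 5/512
P(X=10) = 1/1024
Sum = 11/1024

P(X ≥ 9) = 11/1024 ≈ 1.07%


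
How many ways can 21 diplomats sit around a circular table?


Circular arrangements of 21 distinct objects: fix one position to break rotational symmetry.
(n-1)! = 20! = 2432902008176640000

2432902008176640000


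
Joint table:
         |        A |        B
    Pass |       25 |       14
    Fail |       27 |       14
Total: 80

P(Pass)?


P(Pass) = (25+14)/80 = 39/80

P(Pass) = 39/80 ≈ 48.75%


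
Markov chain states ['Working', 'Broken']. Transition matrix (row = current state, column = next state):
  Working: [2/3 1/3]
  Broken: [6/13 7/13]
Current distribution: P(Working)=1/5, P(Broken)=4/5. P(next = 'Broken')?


P(next=Broken) = Σᵢ P(now=i)×P(i→Broken)
= 1/5×1/3 + 4/5×7/13
= 1/15 + 28/65 = 97/195

P = 97/195 ≈ 0.4974


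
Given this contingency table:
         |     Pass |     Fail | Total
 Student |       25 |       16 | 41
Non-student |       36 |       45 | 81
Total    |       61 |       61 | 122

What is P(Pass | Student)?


P(Pass | Student) = 25/(25+16) = 25/41

P(Pass|Student) = 25/41 ≈ 60.98%


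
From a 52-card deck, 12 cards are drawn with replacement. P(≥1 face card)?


P(not a face card) = 40/52 = 10/13
P(none in 12 draws) = (10/13)^12 = 1000000000000/23298085122481
P(≥1 face card) = 1 - 1000000000000/23298085122481 = 22298085122481/23298085122481

P = 22298085122481/23298085122481 ≈ 95.71%


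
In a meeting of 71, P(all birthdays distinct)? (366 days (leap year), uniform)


P(all different) = Π(366-i)/366 for i=0..70
= (366/366)×(365/366)×...×(296/366)
= 0.000694

P ≈ 0.0007 ≈ 0.07%


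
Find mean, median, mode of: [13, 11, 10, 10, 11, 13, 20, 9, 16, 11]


Sorted: [9, 10, 10, 11, 11, 11, 13, 13, 16, 20]
Mean = 124/10 = 62/5
Median = 11
Freq: {13: 2, 11: 3, 10: 2, 20: 1, 9: 1, 16: 1}
Mode: [11]

Mean=62/5, Median=11, Mode=11


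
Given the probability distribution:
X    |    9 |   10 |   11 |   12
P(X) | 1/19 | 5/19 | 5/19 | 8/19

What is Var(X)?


E[X] = 210/19
E[X²] = 2338/19
Var(X) = E[X²] - (E[X])² = 2338/19 - 44100/361 = 322/361

Var(X) = 322/361 ≈ 0.8920


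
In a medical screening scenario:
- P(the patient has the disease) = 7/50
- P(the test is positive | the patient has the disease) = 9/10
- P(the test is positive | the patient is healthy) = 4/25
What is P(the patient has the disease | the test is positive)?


Using Bayes' theorem:
P(A|B) = P(B|A)·P(A) / P(B)

P(the test is positive) = 9/10 × 7/50 + 4/25 × 43/50
= 63/500 + 86/625 = 659/2500

P(the patient has the disease|the test is positive) = (63/500) / (659/2500) = 315/659

P(the patient has the disease|the test is positive) = 315/659 ≈ 47.80%


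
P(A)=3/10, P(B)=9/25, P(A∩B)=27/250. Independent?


P(A)×P(B) = 27/250
P(A∩B) = 27/250
Equal ✓ → Independent

Yes, independent


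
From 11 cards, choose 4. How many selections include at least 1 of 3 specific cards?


Complement: C(11,4) - C(8,4) = 330 - 70 = 260

260


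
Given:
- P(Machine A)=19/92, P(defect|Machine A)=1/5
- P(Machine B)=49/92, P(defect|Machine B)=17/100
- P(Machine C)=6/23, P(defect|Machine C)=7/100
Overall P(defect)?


P(B) = Σ P(B|Aᵢ)×P(Aᵢ)
  1/5×19/92 = 19/460
  17/100×49/92 = 833/9200
  7/100×6/23 = 21/1150
Sum = 1381/9200

P(defect) = 1381/9200 ≈ 15.01%


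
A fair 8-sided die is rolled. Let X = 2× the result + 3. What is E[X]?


E[die] = (1+8)/2 = 9/2
E[X] = 2×9/2 + 3 = 12

E[X] = 12


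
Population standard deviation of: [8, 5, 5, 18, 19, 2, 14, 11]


Mean = 82/8 = 41/4
  (8-41/4)²=81/16
  (5-41/4)²=441/16
  (5-41/4)²=441/16
  (18-41/4)²=961/16
  (19-41/4)²=1225/16
  (2-41/4)²=1089/16
  (14-41/4)²=225/16
  (11-41/4)²=9/16
Σ(x-μ)² = 559/2
σ² = (559/2)/8 = 559/16

σ = √(559/16) ≈ 5.9108


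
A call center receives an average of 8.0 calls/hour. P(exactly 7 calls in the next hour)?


Poisson(λ=8.0): P(X=7) = e^(-λ)×λ^k/k!
= e^(-8.0) × 8.0^7 / 7!
≈ 0.0003354626279 × 2097152 / 5040 ≈ 0.139587

P(X=7) ≈ 0.139587 ≈ 13.96%


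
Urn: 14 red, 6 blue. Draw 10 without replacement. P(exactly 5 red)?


Hypergeometric: C(14,5)×C(6,5)/C(20,10)
= 2002×6/184756 = 21/323

P(X=5) = 21/323 ≈ 6.50%


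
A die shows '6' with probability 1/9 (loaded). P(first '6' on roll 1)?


Geometric: P(X=1) = (1-p)^(k-1)×p = (8/9)^0×1/9 = 1/9

P(X=1) = 1/9 ≈ 11.11%


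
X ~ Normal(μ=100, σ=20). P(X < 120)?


z = (120-100)/20 = 1.0
P(Z < 1.0) = 0.8413

P(X < 120) ≈ 0.8413


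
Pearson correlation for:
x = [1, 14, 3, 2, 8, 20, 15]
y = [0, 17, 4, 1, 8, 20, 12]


n=7, Σx=63, Σy=62, Σxy=896, Σx²=899, Σy²=914
r = (7×896 - 63×62)/√((7×899 - 63²)(7×914 - 62²))
= 2366/√(2324×2554) = 2366/√5935496 ≈ 2366/2436.2873 ≈ 0.9711

r ≈ 0.9711


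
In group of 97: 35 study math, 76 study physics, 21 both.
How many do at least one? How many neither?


|A∪B| = 35+76-21 = 90
Neither = 97-90 = 7

At least one: 90; Neither: 7


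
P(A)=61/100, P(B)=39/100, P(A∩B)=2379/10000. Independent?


P(A)×P(B) = 2379/10000
P(A∩B) = 2379/10000
Equal ✓ → Independent

Yes, independent


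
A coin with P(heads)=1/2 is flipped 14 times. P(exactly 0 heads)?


Binomial: P(X=0) = C(14,0)×p^0×(1-p)^14
= 1 × 1 × 1/16384 = 1/16384

P(X=0) = 1/16384 ≈ 0.01%


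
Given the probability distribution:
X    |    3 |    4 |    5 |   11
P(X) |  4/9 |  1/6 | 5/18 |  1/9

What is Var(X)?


E[X] = 83/18
E[X²] = 487/18
Var(X) = E[X²] - (E[X])² = 487/18 - 6889/324 = 1877/324

Var(X) = 1877/324 ≈ 5.7932


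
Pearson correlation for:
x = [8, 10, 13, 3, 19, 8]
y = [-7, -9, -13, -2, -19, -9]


n=6, Σx=61, Σy=-59, Σxy=-754, Σx²=767, Σy²=745
r = (6×(-754) - 61×(-59))/√((6×767 - 61²)(6×745 - (-59)²))
= -925/√(881×989) = -925/√871309 ≈ -925/933.4393 ≈ -0.9910

r ≈ -0.9910


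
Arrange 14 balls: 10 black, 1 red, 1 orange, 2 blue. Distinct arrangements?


14!/(10!×1!×1!×2!) = 12012

12012


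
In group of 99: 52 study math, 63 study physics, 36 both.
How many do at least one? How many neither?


|A∪B| = 52+63-36 = 79
Neither = 99-79 = 20

At least one: 79; Neither: 20


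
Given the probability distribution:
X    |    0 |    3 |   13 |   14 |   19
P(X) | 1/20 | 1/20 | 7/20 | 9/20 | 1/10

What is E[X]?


E[X] = Σ x·P(X=x)
= (0)×(1/20) + (3)×(1/20) + (13)×(7/20) + (14)×(9/20) + (19)×(1/10)
= 129/10

E[X] = 129/10


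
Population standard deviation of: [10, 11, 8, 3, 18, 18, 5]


Mean = 73/7
  (10-73/7)²=9/49
  (11-73/7)²=16/49
  (8-73/7)²=289/49
  (3-73/7)²=2704/49
  (18-73/7)²=2809/49
  (18-73/7)²=2809/49
  (5-73/7)²=1444/49
Σ(x-μ)² = 1440/7
σ² = (1440/7)/7 = 1440/49

σ = √(1440/49) ≈ 5.4210


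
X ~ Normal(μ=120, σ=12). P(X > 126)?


z = (126-120)/12 = 0.5
P(X > 126) = 1 - P(Z ≤ 0.5) = 1 - 0.6915 = 0.3085

P(X > 126) ≈ 0.3085


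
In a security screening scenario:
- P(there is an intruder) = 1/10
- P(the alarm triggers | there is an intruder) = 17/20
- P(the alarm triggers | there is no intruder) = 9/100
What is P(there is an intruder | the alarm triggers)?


Using Bayes' theorem:
P(A|B) = P(B|A)·P(A) / P(B)

P(the alarm triggers) = 17/20 × 1/10 + 9/100 × 9/10
= 17/200 + 81/1000 = 83/500

P(there is an intruder|the alarm triggers) = (17/200) / (83/500) = 85/166

P(there is an intruder|the alarm triggers) = 85/166 ≈ 51.20%


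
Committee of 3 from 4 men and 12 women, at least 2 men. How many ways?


Count by #men:
  2M,1W: C(4,2)×C(12,1)=72
  3M,0W: C(4,3)×C(12,0)=4
Total = 76

76


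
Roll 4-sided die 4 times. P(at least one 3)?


P(no 3)^4 = (3/4)^4 = 81/256
P(≥1) = 1 - 81/256 = 175/256

P = 175/256 ≈ 68.36%


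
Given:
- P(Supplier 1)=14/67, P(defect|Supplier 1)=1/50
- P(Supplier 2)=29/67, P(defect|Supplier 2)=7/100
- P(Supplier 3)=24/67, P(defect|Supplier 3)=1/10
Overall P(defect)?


P(B) = Σ P(B|Aᵢ)×P(Aᵢ)
  1/50×14/67 = 7/1675
  7/100×29/67 = 203/6700
  1/10×24/67 = 12/335
Sum = 471/6700

P(defect) = 471/6700 ≈ 7.03%


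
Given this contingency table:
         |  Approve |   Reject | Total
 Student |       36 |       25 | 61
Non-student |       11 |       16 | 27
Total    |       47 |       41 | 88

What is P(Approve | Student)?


P(Approve | Student) = 36/(36+25) = 36/61

P(Approve|Student) = 36/61 ≈ 59.02%


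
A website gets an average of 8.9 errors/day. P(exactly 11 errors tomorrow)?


Poisson(λ=8.9): P(X=11) = e^(-λ)×λ^k/k!
= e^(-8.9) × 8.9^11 / 11!
≈ 0.0001363889265 × 27751730737.7 / 39916800 ≈ 0.094823

P(X=11) ≈ 0.094823 ≈ 9.48%


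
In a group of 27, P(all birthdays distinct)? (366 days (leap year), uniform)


P(all different) = Π(366-i)/366 for i=0..26
= (366/366)×(365/366)×...×(340/366)
= 0.374173

P ≈ 0.3742 ≈ 37.42%


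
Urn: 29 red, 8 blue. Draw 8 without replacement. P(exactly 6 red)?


Hypergeometric: C(29,6)×C(8,2)/C(37,8)
= 475020×28/38608020 = 73892/214489

P(X=6) = 73892/214489 ≈ 34.45%


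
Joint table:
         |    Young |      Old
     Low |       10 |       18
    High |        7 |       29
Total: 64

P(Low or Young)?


P(Low∨Young) = P(Low) + P(Young) - P(Low∧Young)
= (28 + 17 - 10)/64 = 35/64

P = 35/64 ≈ 54.69%


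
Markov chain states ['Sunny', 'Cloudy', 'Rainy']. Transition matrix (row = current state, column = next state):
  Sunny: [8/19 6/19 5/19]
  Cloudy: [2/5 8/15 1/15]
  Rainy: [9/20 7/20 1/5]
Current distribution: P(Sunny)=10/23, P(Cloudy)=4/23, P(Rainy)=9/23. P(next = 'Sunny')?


P(next=Sunny) = Σᵢ P(now=i)×P(i→Sunny)
= 10/23×8/19 + 4/23×2/5 + 9/23×9/20
= 80/437 + 8/115 + 81/460 = 3747/8740

P = 3747/8740 ≈ 0.4287


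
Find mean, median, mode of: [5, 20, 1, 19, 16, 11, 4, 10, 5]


Sorted: [1, 4, 5, 5, 10, 11, 16, 19, 20]
Mean = 91/9
Median = 10
Freq: {5: 2, 20: 1, 1: 1, 19: 1, 16: 1, 11: 1, 4: 1, 10: 1}
Mode: [5]

Mean=91/9, Median=10, Mode=5


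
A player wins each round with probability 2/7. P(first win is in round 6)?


Geometric: P(X=6) = (1-p)^(k-1)×p = (5/7)^5×2/7 = 6250/117649

P(X=6) = 6250/117649 ≈ 5.31%


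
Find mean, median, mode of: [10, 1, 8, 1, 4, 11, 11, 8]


Sorted: [1, 1, 4, 8, 8, 10, 11, 11]
Mean = 54/8 = 27/4
Median = 8
Freq: {10: 1, 1: 2, 8: 2, 4: 1, 11: 2}
Mode: [1, 8, 11]

Mean=27/4, Median=8, Mode=[1, 8, 11]


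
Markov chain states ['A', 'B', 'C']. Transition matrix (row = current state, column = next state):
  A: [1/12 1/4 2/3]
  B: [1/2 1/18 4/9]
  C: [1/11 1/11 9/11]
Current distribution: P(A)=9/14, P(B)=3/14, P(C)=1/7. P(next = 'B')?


P(next=B) = Σᵢ P(now=i)×P(i→B)
= 9/14×1/4 + 3/14×1/18 + 1/7×1/11
= 9/56 + 1/84 + 1/77 = 49/264

P = 49/264 ≈ 0.1856


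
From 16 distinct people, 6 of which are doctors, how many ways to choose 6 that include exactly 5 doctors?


Choose 5 of the 6 doctors and 1 of the other 10 people:
C(6,5)×C(10,1) = 6×10 = 60

60


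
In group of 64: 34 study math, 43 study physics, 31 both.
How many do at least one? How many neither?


|A∪B| = 34+43-31 = 46
Neither = 64-46 = 18

At least one: 46; Neither: 18


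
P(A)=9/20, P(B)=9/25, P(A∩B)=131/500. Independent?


P(A)×P(B) = 81/500
P(A∩B) = 131/500
Not equal → NOT independent

No, not independent


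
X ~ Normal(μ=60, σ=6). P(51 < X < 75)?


z₁=(51-60)/6=-1.5, z₂=(75-60)/6=2.5
P = Φ(2.5) - Φ(-1.5) = 0.993790 - 0.066807 = 0.926983 ≈ 0.9270

P(51 < X < 75) ≈ 0.9270


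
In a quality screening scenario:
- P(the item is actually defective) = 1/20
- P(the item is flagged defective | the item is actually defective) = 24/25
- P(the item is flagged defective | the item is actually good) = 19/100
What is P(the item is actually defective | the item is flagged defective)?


Using Bayes' theorem:
P(A|B) = P(B|A)·P(A) / P(B)

P(the item is flagged defective) = 24/25 × 1/20 + 19/100 × 19/20
= 6/125 + 361/2000 = 457/2000

P(the item is actually defective|the item is flagged defective) = (6/125) / (457/2000) = 96/457

P(the item is actually defective|the item is flagged defective) = 96/457 ≈ 21.01%


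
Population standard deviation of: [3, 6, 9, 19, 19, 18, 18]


Mean = 92/7
  (3-92/7)²=5041/49
  (6-92/7)²=2500/49
  (9-92/7)²=841/49
  (19-92/7)²=1681/49
  (19-92/7)²=1681/49
  (18-92/7)²=1156/49
  (18-92/7)²=1156/49
Σ(x-μ)² = 2008/7
σ² = (2008/7)/7 = 2008/49

σ = √(2008/49) ≈ 6.4015


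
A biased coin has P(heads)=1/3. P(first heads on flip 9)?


Geometric: P(X=9) = (1-p)^(k-1)×p = (2/3)^8×1/3 = 256/19683

P(X=9) = 256/19683 ≈ 1.30%


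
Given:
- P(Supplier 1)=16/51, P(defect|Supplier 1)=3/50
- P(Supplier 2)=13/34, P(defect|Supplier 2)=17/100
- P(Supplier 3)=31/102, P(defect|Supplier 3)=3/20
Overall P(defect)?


P(B) = Σ P(B|Aᵢ)×P(Aᵢ)
  3/50×16/51 = 8/425
  17/100×13/34 = 13/200
  3/20×31/102 = 31/680
Sum = 11/85

P(defect) = 11/85 ≈ 12.94%


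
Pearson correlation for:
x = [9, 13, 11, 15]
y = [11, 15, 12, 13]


n=4, Σx=48, Σy=51, Σxy=621, Σx²=596, Σy²=659
r = (4×621 - 48×51)/√((4×596 - 48²)(4×659 - 51²))
= 36/√(80×35) = 36/√2800 ≈ 36/52.9150 ≈ 0.6803

r ≈ 0.6803


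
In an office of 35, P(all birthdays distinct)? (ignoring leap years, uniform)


P(all different) = Π(365-i)/365 for i=0..34
= (365/365)×(364/365)×...×(331/365)
= 0.185617

P ≈ 0.1856 ≈ 18.56%


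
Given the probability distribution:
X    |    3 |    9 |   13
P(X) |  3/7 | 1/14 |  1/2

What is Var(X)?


E[X] = 59/7
E[X²] = 659/7
Var(X) = E[X²] - (E[X])² = 659/7 - 3481/49 = 1132/49

Var(X) = 1132/49 ≈ 23.1020


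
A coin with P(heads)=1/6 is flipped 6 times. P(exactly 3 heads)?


Binomial: P(X=3) = C(6,3)×p^3×(1-p)^3
= 20 × 1/216 × 125/216 = 625/11664

P(X=3) = 625/11664 ≈ 5.36%


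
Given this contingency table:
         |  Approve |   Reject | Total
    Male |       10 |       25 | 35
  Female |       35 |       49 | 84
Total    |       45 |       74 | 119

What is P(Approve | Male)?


P(Approve | Male) = 10/(10+25) = 10/35 = 2/7

P(Approve|Male) = 2/7 ≈ 28.57%


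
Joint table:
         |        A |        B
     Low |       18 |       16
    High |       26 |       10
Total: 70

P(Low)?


P(Low) = (18+16)/70 = 34/70 = 17/35

P(Low) = 17/35 ≈ 48.57%


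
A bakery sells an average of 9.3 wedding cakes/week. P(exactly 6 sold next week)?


Poisson(λ=9.3): P(X=6) = e^(-λ)×λ^k/k!
= e^(-9.3) × 9.3^6 / 6!
≈ 9.142423148e-05 × 646990.183449 / 720 ≈ 0.082154

P(X=6) ≈ 0.082154 ≈ 8.22%


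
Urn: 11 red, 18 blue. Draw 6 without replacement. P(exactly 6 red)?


Hypergeometric: C(11,6)×C(18,0)/C(29,6)
= 462×1/475020 = 11/11310

P(X=6) = 11/11310 ≈ 0.10%


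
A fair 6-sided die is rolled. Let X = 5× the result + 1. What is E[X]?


E[die] = (1+6)/2 = 7/2
E[X] = 5×7/2 + 1 = 37/2

E[X] = 37/2


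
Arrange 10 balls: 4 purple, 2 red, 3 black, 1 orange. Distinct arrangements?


10!/(4!×2!×3!×1!) = 12600

12600


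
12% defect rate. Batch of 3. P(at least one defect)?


P(all good) = (22/25)^3 = 10648/15625
P(≥1 defect) = 4977/15625

P = 4977/15625 ≈ 31.85%


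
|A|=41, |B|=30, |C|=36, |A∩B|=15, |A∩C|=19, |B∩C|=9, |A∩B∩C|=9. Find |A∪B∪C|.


|A∪B∪C| = 41+30+36-15-19-9+9 = 73

|A∪B∪C| = 73


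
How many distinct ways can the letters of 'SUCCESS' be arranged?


Letters: 7, freq: {'S': 3, 'U': 1, 'C': 2, 'E': 1}
7!/(3!×1!×2!×1!) = 5040/12 = 420

420


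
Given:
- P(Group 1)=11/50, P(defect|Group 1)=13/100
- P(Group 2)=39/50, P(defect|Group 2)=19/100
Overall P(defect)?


P(B) = Σ P(B|Aᵢ)×P(Aᵢ)
  13/100×11/50 = 143/5000
  19/100×39/50 = 741/5000
Sum = 221/1250

P(defect) = 221/1250 ≈ 17.68%


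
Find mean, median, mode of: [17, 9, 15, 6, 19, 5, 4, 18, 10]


Sorted: [4, 5, 6, 9, 10, 15, 17, 18, 19]
Mean = 103/9
Median = 10
Freq: {17: 1, 9: 1, 15: 1, 6: 1, 19: 1, 5: 1, 4: 1, 18: 1, 10: 1}
Mode: No mode

Mean=103/9, Median=10, Mode=No mode


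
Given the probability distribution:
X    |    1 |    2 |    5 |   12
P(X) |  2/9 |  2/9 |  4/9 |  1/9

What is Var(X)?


E[X] = 38/9
E[X²] = 254/9
Var(X) = E[X²] - (E[X])² = 254/9 - 1444/81 = 842/81

Var(X) = 842/81 ≈ 10.3951


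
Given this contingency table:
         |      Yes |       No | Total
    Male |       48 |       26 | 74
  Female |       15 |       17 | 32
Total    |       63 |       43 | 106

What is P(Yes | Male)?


P(Yes | Male) = 48/(48+26) = 48/74 = 24/37

P(Yes|Male) = 24/37 ≈ 64.86%


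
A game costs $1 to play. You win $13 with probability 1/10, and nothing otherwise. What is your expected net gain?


E[gain] = (13-1)×1/10 + (-1)×9/10
= 6/5 - 9/10 = 3/10

Expected net gain = $3/10 ≈ $0.30


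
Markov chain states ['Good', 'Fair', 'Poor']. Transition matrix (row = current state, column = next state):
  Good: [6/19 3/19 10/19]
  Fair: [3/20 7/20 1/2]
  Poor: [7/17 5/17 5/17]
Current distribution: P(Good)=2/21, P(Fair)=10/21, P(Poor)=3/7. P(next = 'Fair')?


P(next=Fair) = Σᵢ P(now=i)×P(i→Fair)
= 2/21×3/19 + 10/21×7/20 + 3/7×5/17
= 2/133 + 1/6 + 15/119 = 4175/13566

P = 4175/13566 ≈ 0.3078


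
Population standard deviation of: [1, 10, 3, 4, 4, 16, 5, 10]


Mean = 53/8
  (1-53/8)²=2025/64
  (10-53/8)²=729/64
  (3-53/8)²=841/64
  (4-53/8)²=441/64
  (4-53/8)²=441/64
  (16-53/8)²=5625/64
  (5-53/8)²=169/64
  (10-53/8)²=729/64
Σ(x-μ)² = 1375/8
σ² = (1375/8)/8 = 1375/64

σ = √(1375/64) ≈ 4.6351


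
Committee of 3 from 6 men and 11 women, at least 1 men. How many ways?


Count by #men:
  1M,2W: C(6,1)×C(11,2)=330
  2M,1W: C(6,2)×C(11,1)=165
  3M,0W: C(6,3)×C(11,0)=20
Total = 515

515


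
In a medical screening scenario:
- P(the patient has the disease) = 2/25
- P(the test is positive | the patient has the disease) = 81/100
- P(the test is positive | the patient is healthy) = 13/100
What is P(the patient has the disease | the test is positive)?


Using Bayes' theorem:
P(A|B) = P(B|A)·P(A) / P(B)

P(the test is positive) = 81/100 × 2/25 + 13/100 × 23/25
= 81/1250 + 299/2500 = 461/2500

P(the patient has the disease|the test is positive) = (81/1250) / (461/2500) = 162/461

P(the patient has the disease|the test is positive) = 162/461 ≈ 35.14%


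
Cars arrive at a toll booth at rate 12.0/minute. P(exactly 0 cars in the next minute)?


Poisson(λ=12.0): P(X=0) = e^(-λ)×λ^k/k!
= e^(-12.0) × 12.0^0 / 0!
≈ 6.144212353e-06 × 1 / 1 ≈ 0.000006

P(X=0) ≈ 0.000006 ≈ 0.00%


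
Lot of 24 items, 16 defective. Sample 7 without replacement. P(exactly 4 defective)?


Hypergeometric: C(16,4)×C(8,3)/C(24,7)
= 1820×56/346104 = 12740/43263

P(X=4) = 12740/43263 ≈ 29.45%


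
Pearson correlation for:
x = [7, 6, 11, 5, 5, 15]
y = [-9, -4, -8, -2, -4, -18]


n=6, Σx=49, Σy=-45, Σxy=-475, Σx²=481, Σy²=505
r = (6×(-475) - 49×(-45))/√((6×481 - 49²)(6×505 - (-45)²))
= -645/√(485×1005) = -645/√487425 ≈ -645/698.1583 ≈ -0.9239

r ≈ -0.9239


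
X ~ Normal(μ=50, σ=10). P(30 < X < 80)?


z₁=(30-50)/10=-2.0, z₂=(80-50)/10=3.0
P = Φ(3.0) - Φ(-2.0) = 0.998650 - 0.022750 = 0.975900 ≈ 0.9759

P(30 < X < 80) ≈ 0.9759


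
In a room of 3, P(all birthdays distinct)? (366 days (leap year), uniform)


P(all different) = Π(366-i)/366 for i=0..2
= (366/366)×(365/366)×...×(364/366)
= 0.991818

P ≈ 0.9918 ≈ 99.18%


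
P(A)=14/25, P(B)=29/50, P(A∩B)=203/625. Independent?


P(A)×P(B) = 203/625
P(A∩B) = 203/625
Equal ✓ → Independent

Yes, independent


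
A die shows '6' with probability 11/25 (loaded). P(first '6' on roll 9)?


Geometric: P(X=9) = (1-p)^(k-1)×p = (14/25)^8×11/25 = 16233679616/3814697265625

P(X=9) = 16233679616/3814697265625 ≈ 0.43%


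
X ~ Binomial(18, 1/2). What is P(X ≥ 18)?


P(X ≥ 18) = Σ P(X=i) for i=18..18
P(X=18) = 1/262144
Sum = 1/262144

P(X ≥ 18) = 1/262144 ≈ 0.00%


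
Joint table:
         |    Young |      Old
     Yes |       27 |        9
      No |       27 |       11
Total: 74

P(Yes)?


P(Yes) = (27+9)/74 = 36/74 = 18/37

P(Yes) = 18/37 ≈ 48.65%


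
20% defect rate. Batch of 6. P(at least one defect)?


P(all good) = (4/5)^6 = 4096/15625
P(≥1 defect) = 11529/15625

P = 11529/15625 ≈ 73.79%


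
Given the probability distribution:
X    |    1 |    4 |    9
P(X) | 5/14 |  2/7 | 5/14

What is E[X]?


E[X] = Σ x·P(X=x)
= (1)×(5/14) + (4)×(2/7) + (9)×(5/14)
= 33/7

E[X] = 33/7


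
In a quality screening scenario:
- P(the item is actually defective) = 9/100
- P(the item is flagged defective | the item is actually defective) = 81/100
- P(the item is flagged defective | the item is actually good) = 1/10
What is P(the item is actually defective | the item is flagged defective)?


Using Bayes' theorem:
P(A|B) = P(B|A)·P(A) / P(B)

P(the item is flagged defective) = 81/100 × 9/100 + 1/10 × 91/100
= 729/10000 + 91/1000 = 1639/10000

P(the item is actually defective|the item is flagged defective) = (729/10000) / (1639/10000) = 729/1639

P(the item is actually defective|the item is flagged defective) = 729/1639 ≈ 44.48%


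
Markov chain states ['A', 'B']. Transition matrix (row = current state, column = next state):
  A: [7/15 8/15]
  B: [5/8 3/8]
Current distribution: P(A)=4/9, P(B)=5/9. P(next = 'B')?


P(next=B) = Σᵢ P(now=i)×P(i→B)
= 4/9×8/15 + 5/9×3/8
= 32/135 + 5/24 = 481/1080

P = 481/1080 ≈ 0.4454


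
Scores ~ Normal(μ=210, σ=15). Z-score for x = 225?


z = (x - μ)/σ = (225 - 210)/15 = 1.0

z = 1.0


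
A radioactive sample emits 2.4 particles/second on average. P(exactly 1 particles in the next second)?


Poisson(λ=2.4): P(X=1) = e^(-λ)×λ^k/k!
= e^(-2.4) × 2.4^1 / 1!
≈ 0.09071795329 × 2.4 / 1 ≈ 0.217723

P(X=1) ≈ 0.217723 ≈ 21.77%


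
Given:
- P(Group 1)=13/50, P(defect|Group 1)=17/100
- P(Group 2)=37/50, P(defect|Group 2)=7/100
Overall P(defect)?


P(B) = Σ P(B|Aᵢ)×P(Aᵢ)
  17/100×13/50 = 221/5000
  7/100×37/50 = 259/5000
Sum = 12/125

P(defect) = 12/125 ≈ 9.60%


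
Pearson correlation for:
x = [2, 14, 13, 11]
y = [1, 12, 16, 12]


n=4, Σx=40, Σy=41, Σxy=510, Σx²=490, Σy²=545
r = (4×510 - 40×41)/√((4×490 - 40²)(4×545 - 41²))
= 400/√(360×499) = 400/√179640 ≈ 400/423.8396 ≈ 0.9438

r ≈ 0.9438


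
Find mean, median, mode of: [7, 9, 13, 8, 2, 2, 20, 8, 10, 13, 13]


Sorted: [2, 2, 7, 8, 8, 9, 10, 13, 13, 13, 20]
Mean = 105/11
Median = 9
Freq: {7: 1, 9: 1, 13: 3, 8: 2, 2: 2, 20: 1, 10: 1}
Mode: [13]

Mean=105/11, Median=9, Mode=13


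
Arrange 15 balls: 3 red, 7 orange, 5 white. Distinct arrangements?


15!/(3!×7!×5!) = 360360

360360


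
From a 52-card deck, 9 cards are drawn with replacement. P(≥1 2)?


P(not a 2) = 48/52 = 12/13
P(none in 9 draws) = (12/13)^9 = 5159780352/10604499373
P(≥1 2) = 1 - 5159780352/10604499373 = 5444719021/10604499373

P = 5444719021/10604499373 ≈ 51.34%


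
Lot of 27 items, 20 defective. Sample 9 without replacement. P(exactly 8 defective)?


Hypergeometric: C(20,8)×C(7,1)/C(27,9)
= 125970×7/4686825 = 238/1265

P(X=8) = 238/1265 ≈ 18.81%


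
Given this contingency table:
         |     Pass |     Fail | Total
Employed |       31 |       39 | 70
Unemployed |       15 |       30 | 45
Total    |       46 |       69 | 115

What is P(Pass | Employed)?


P(Pass | Employed) = 31/(31+39) = 31/70

P(Pass|Employed) = 31/70 ≈ 44.29%


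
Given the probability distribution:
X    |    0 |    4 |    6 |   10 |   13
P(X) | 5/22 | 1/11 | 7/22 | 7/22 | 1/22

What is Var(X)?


E[X] = 133/22
E[X²] = 1153/22
Var(X) = E[X²] - (E[X])² = 1153/22 - 17689/484 = 7677/484

Var(X) = 7677/484 ≈ 15.8616


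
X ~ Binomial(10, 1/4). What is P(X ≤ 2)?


P(X ≤ 2) = Σ P(X=i) for i=0..2
P(X=0) = 59049/1048576
P(X=1) = 98415/524288
P(X=2) = 295245/1048576
Sum = 137781/262144

P(X ≤ 2) = 137781/262144 ≈ 52.56%


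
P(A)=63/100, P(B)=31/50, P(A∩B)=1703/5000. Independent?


P(A)×P(B) = 1953/5000
P(A∩B) = 1703/5000
Not equal → NOT independent

No, not independent


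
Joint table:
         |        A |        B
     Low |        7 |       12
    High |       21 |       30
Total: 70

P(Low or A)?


P(Low∨A) = P(Low) + P(A) - P(Low∧A)
= (19 + 28 - 7)/70 = 40/70 = 4/7

P = 4/7 ≈ 57.14%


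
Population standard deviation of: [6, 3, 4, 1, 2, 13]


Mean = 29/6
  (6-29/6)²=49/36
  (3-29/6)²=121/36
  (4-29/6)²=25/36
  (1-29/6)²=529/36
  (2-29/6)²=289/36
  (13-29/6)²=2401/36
Σ(x-μ)² = 569/6
σ² = (569/6)/6 = 569/36

σ = √(569/36) ≈ 3.9756


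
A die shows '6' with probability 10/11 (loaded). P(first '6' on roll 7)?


Geometric: P(X=7) = (1-p)^(k-1)×p = (1/11)^6×10/11 = 10/19487171

P(X=7) = 10/19487171 ≈ 0.00%


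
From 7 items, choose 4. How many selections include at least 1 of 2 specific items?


Complement: C(7,4) - C(5,4) = 35 - 5 = 30

30


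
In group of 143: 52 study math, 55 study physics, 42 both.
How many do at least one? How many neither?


|A∪B| = 52+55-42 = 65
Neither = 143-65 = 78

At least one: 65; Neither: 78


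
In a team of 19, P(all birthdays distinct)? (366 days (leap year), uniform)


P(all different) = Π(366-i)/366 for i=0..18
= (366/366)×(365/366)×...×(348/366)
= 0.621705

P ≈ 0.6217 ≈ 62.17%


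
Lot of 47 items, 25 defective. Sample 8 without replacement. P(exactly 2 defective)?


Hypergeometric: C(25,2)×C(22,6)/C(47,8)
= 300×74613/314457495 = 135660/1905803

P(X=2) = 135660/1905803 ≈ 7.12%


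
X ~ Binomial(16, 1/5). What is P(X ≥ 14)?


P(X ≥ 14) = Σ P(X=i) for i=14..16
P(X=14) = 384/30517578125
P(X=15) = 64/152587890625
P(X=16) = 1/152587890625
Sum = 397/30517578125

P(X ≥ 14) = 397/30517578125 ≈ 0.00%


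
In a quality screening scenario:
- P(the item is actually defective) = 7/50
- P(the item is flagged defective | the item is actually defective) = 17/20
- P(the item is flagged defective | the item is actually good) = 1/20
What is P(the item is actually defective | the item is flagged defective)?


Using Bayes' theorem:
P(A|B) = P(B|A)·P(A) / P(B)

P(the item is flagged defective) = 17/20 × 7/50 + 1/20 × 43/50
= 119/1000 + 43/1000 = 81/500

P(the item is actually defective|the item is flagged defective) = (119/1000) / (81/500) = 119/162

P(the item is actually defective|the item is flagged defective) = 119/162 ≈ 73.46%


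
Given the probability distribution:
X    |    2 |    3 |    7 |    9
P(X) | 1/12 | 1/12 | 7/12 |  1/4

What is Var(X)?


E[X] = 27/4
E[X²] = 599/12
Var(X) = E[X²] - (E[X])² = 599/12 - 729/16 = 209/48

Var(X) = 209/48 ≈ 4.3542


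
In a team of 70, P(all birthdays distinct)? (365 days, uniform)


P(all different) = Π(365-i)/365 for i=0..69
= (365/365)×(364/365)×...×(296/365)
= 0.000840

P ≈ 0.0008 ≈ 0.08%


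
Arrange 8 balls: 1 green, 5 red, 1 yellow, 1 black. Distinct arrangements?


8!/(1!×5!×1!×1!) = 336

336


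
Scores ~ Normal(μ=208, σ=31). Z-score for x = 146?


z = (x - μ)/σ = (146 - 208)/31 = -2.0

z = -2.0


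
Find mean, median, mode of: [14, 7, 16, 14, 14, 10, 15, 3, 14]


Sorted: [3, 7, 10, 14, 14, 14, 14, 15, 16]
Mean = 107/9
Median = 14
Freq: {14: 4, 7: 1, 16: 1, 10: 1, 15: 1, 3: 1}
Mode: [14]

Mean=107/9, Median=14, Mode=14


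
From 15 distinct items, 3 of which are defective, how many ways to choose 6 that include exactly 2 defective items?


Choose 2 of the 3 defective items and 4 of the other 12 items:
C(3,2)×C(12,4) = 3×495 = 1485

1485


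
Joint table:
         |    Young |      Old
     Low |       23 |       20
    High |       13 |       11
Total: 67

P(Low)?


P(Low) = (23+20)/67 = 43/67

P(Low) = 43/67 ≈ 64.18%


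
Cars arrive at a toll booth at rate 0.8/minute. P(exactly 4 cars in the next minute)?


Poisson(λ=0.8): P(X=4) = e^(-λ)×λ^k/k!
= e^(-0.8) × 0.8^4 / 4!
≈ 0.4493289641 × 0.4096 / 24 ≈ 0.007669

P(X=4) ≈ 0.007669 ≈ 0.77%


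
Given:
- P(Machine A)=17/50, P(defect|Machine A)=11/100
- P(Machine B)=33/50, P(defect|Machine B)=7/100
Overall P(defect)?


P(B) = Σ P(B|Aᵢ)×P(Aᵢ)
  11/100×17/50 = 187/5000
  7/100×33/50 = 231/5000
Sum = 209/2500

P(defect) = 209/2500 ≈ 8.36%


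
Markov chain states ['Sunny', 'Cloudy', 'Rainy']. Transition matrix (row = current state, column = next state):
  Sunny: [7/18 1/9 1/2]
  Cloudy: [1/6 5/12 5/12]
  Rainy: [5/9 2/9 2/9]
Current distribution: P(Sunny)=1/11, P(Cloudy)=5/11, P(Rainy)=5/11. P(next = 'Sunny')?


P(next=Sunny) = Σᵢ P(now=i)×P(i→Sunny)
= 1/11×7/18 + 5/11×1/6 + 5/11×5/9
= 7/198 + 5/66 + 25/99 = 4/11

P = 4/11 ≈ 0.3636
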